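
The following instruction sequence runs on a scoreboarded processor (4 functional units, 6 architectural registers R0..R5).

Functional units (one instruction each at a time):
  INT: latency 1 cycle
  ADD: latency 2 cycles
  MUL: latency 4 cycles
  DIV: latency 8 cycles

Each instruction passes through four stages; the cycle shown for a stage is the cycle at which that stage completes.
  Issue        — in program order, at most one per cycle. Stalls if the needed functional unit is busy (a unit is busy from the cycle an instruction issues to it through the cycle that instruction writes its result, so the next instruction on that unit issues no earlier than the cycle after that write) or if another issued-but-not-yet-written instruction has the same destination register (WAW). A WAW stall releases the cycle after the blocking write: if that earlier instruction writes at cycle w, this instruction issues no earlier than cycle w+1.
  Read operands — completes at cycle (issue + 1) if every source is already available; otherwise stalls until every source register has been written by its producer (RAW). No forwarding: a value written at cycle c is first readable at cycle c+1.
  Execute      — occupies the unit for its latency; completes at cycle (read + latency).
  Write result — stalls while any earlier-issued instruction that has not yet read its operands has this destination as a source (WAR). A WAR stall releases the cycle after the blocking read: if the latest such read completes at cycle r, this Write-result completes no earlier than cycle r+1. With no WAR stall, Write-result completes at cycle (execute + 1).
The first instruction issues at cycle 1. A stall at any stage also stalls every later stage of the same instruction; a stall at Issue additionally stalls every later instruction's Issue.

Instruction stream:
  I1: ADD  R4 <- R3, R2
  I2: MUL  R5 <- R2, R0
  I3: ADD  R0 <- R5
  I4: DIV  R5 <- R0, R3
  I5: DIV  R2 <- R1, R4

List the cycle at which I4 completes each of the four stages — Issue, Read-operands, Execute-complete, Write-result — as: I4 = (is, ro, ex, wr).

c1: I1 issues→ADD
c2: I1 reads, I2 issues→MUL
c3: I2 reads
c4: I1 exec-done
c5: I1 writes R4
c6: I3 issues→ADD
c7: I2 exec-done
c8: I2 writes R5
c9: I3 reads, I4 issues→DIV
c11: I3 exec-done
c12: I3 writes R0
c13: I4 reads
c21: I4 exec-done
c22: I4 writes R5
c23: I5 issues→DIV
c24: I5 reads
c32: I5 exec-done
c33: I5 writes R2

I4 = (9, 13, 21, 22)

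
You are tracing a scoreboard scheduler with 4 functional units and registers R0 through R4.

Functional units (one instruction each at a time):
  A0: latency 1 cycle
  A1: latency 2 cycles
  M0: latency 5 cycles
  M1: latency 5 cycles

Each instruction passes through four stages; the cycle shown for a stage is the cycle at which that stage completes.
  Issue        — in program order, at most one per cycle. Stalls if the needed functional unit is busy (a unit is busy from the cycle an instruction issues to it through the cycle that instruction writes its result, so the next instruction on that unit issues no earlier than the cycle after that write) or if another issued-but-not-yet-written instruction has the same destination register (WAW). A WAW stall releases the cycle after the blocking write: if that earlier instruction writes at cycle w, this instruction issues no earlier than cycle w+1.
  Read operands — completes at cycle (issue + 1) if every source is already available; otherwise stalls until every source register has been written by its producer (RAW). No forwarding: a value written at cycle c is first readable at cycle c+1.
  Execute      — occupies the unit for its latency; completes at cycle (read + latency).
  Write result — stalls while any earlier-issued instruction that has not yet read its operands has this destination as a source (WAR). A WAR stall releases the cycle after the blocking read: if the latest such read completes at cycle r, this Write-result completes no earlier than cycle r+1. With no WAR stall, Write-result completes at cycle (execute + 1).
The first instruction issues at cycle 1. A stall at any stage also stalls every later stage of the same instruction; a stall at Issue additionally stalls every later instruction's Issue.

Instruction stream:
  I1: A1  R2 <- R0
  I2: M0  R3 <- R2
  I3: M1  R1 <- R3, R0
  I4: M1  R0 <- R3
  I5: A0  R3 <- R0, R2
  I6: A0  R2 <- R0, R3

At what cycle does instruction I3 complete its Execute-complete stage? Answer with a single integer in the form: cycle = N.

[I1] 1/2/4/5
[I2] 2/6/11/12  (RAW R2: wait I1 write@5)
[I3] 3/13/18/19  (RAW R3: wait I2 write@12)
[I4] 20/21/26/27  (struct: M1 busy until I3 writes@19)
[I5] 21/28/29/30  (RAW R0: wait I4 write@27)
[I6] 31/32/33/34  (struct: A0 busy until I5 writes@30)

cycle = 18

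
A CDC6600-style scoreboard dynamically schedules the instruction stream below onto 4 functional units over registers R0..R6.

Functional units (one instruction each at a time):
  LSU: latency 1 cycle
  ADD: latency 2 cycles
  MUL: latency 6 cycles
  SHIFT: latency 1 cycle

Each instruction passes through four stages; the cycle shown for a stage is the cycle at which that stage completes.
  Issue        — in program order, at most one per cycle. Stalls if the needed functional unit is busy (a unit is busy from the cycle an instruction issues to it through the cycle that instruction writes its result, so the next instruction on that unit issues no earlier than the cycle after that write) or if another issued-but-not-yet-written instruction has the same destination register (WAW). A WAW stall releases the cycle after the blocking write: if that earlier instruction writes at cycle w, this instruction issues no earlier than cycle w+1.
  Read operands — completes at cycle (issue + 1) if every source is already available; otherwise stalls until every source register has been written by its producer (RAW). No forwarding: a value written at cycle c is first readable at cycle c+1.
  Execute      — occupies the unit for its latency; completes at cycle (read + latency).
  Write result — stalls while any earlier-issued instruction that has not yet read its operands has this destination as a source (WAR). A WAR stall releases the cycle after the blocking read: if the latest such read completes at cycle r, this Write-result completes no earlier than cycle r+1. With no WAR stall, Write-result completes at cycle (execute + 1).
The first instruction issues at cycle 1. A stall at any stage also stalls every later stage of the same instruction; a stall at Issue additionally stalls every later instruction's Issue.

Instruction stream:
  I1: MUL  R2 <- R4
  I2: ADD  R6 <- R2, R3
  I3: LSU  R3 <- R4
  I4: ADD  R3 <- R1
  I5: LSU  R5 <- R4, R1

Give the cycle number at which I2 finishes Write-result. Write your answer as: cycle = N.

cycle = 13

[I1] 1/2/8/9
[I2] 2/10/12/13  (RAW R2: wait I1 write@9)
[I3] 3/4/5/11  (WAR R3: wait I2 read@10)
[I4] 14/15/17/18  (struct: ADD busy until I2 writes@13)
[I5] 15/16/17/18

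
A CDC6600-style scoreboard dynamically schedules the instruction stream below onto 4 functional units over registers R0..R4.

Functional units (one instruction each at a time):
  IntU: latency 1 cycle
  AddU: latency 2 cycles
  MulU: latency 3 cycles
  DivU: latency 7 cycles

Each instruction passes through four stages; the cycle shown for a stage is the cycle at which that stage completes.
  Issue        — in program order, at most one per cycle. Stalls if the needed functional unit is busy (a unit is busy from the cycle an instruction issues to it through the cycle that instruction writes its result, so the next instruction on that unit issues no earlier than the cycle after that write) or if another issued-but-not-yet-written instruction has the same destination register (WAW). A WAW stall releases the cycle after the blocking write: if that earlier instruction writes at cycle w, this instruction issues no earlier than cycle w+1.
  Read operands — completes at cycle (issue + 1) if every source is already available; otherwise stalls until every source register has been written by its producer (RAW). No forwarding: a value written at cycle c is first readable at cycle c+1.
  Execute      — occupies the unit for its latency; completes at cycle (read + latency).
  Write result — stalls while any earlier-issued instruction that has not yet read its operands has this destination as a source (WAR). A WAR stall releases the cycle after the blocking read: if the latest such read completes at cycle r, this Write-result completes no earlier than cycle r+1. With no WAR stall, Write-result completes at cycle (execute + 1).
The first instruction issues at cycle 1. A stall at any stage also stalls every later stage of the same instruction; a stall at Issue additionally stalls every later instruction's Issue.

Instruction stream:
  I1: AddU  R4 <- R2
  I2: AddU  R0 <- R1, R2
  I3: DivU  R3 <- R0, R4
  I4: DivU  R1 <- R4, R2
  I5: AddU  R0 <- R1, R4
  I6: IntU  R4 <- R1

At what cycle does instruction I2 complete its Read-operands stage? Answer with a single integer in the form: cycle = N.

cycle = 7

c1: issue I1 (AddU)
c2: I1 read-ops
c4: I1 finished on AddU
c5: I1→R4
c6: issue I2 (AddU)
c7: I2 read-ops · issue I3 (DivU)
c9: I2 finished on AddU
c10: I2→R0
c11: I3 read-ops
c18: I3 finished on DivU
c19: I3→R3
c20: issue I4 (DivU)
c21: I4 read-ops · issue I5 (AddU)
c22: issue I6 (IntU)
c28: I4 finished on DivU
c29: I4→R1
c30: I5 read-ops · I6 read-ops
c31: I6 finished on IntU
c32: I5 finished on AddU · I6→R4
c33: I5→R0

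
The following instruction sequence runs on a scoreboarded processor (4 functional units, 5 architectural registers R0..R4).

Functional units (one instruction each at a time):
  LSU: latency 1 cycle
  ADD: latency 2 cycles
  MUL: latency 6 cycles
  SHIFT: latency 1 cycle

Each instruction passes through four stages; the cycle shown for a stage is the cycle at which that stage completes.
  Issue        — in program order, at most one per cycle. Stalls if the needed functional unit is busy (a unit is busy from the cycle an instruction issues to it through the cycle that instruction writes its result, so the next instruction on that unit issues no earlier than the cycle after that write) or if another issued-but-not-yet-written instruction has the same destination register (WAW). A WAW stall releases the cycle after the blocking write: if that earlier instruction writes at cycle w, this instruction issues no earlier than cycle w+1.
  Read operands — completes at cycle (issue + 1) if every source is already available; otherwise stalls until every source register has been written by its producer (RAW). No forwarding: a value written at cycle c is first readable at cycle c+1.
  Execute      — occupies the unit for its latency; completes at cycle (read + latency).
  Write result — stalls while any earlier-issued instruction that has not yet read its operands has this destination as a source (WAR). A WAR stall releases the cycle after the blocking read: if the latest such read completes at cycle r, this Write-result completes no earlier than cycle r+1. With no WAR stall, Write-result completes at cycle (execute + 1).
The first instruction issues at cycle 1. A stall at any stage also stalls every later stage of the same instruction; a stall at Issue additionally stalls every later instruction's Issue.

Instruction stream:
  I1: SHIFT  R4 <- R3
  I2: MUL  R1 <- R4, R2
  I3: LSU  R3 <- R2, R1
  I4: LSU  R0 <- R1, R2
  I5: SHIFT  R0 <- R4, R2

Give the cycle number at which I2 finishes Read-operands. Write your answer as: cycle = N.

[I1] 1/2/3/4
[I2] 2/5/11/12  (RAW R4: wait I1 write@4)
[I3] 3/13/14/15  (RAW R1: wait I2 write@12)
[I4] 16/17/18/19  (struct: LSU busy until I3 writes@15)
[I5] 20/21/22/23  (WAW R0: wait I4 write@19)

cycle = 5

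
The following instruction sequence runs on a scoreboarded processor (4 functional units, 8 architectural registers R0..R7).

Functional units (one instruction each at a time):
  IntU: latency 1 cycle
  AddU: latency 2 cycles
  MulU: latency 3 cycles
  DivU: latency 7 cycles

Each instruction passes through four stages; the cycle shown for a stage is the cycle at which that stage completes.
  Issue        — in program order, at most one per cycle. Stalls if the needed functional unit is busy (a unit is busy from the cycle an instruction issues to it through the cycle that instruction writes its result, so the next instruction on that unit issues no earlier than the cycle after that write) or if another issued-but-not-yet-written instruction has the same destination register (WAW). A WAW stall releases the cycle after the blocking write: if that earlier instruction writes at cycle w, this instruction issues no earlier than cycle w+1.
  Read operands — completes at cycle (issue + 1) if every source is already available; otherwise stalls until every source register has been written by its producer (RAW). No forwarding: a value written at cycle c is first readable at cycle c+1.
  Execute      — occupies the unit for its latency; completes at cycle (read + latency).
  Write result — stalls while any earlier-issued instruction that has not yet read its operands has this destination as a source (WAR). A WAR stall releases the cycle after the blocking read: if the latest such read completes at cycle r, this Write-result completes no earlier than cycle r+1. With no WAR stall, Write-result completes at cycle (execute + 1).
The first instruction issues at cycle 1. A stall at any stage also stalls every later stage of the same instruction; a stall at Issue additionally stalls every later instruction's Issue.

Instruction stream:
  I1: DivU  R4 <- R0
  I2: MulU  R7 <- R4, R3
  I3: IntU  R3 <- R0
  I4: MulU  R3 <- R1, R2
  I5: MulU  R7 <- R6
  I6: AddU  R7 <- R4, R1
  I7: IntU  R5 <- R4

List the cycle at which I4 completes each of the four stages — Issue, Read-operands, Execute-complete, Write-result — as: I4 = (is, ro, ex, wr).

c1: issue I1 (DivU)
c2: I1 read-ops · issue I2 (MulU)
c3: issue I3 (IntU)
c4: I3 read-ops
c5: I3 finished on IntU
c9: I1 finished on DivU
c10: I1→R4
c11: I2 read-ops
c12: I3→R3
c14: I2 finished on MulU
c15: I2→R7
c16: issue I4 (MulU)
c17: I4 read-ops
c20: I4 finished on MulU
c21: I4→R3
c22: issue I5 (MulU)
c23: I5 read-ops
c26: I5 finished on MulU
c27: I5→R7
c28: issue I6 (AddU)
c29: I6 read-ops · issue I7 (IntU)
c30: I7 read-ops
c31: I6 finished on AddU · I7 finished on IntU
c32: I6→R7 · I7→R5

I4 = (16, 17, 20, 21)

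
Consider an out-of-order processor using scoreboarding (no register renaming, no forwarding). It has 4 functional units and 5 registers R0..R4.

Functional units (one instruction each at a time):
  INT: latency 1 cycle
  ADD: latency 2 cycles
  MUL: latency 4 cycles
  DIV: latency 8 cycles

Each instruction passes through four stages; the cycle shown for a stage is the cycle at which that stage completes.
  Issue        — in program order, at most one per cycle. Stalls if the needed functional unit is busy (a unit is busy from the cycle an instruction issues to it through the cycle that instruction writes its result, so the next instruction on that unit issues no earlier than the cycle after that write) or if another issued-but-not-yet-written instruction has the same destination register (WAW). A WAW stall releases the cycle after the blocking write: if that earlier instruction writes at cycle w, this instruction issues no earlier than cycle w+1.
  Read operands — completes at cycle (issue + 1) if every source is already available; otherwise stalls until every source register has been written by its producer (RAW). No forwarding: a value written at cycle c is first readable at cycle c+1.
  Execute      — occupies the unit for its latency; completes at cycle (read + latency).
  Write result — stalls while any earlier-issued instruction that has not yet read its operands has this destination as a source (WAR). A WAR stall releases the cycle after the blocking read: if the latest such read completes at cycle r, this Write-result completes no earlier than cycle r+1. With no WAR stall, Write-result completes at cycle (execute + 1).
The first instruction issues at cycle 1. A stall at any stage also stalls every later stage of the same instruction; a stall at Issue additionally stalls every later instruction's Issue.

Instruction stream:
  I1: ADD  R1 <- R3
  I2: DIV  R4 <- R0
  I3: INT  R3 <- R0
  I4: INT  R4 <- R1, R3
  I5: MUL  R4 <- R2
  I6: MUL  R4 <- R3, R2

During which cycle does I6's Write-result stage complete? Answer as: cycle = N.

cycle = 30

c1: issue I1 (ADD)
c2: I1 read-ops · issue I2 (DIV)
c3: I2 read-ops · issue I3 (INT)
c4: I1 finished on ADD · I3 read-ops
c5: I1→R1 · I3 finished on INT
c6: I3→R3
c11: I2 finished on DIV
c12: I2→R4
c13: issue I4 (INT)
c14: I4 read-ops
c15: I4 finished on INT
c16: I4→R4
c17: issue I5 (MUL)
c18: I5 read-ops
c22: I5 finished on MUL
c23: I5→R4
c24: issue I6 (MUL)
c25: I6 read-ops
c29: I6 finished on MUL
c30: I6→R4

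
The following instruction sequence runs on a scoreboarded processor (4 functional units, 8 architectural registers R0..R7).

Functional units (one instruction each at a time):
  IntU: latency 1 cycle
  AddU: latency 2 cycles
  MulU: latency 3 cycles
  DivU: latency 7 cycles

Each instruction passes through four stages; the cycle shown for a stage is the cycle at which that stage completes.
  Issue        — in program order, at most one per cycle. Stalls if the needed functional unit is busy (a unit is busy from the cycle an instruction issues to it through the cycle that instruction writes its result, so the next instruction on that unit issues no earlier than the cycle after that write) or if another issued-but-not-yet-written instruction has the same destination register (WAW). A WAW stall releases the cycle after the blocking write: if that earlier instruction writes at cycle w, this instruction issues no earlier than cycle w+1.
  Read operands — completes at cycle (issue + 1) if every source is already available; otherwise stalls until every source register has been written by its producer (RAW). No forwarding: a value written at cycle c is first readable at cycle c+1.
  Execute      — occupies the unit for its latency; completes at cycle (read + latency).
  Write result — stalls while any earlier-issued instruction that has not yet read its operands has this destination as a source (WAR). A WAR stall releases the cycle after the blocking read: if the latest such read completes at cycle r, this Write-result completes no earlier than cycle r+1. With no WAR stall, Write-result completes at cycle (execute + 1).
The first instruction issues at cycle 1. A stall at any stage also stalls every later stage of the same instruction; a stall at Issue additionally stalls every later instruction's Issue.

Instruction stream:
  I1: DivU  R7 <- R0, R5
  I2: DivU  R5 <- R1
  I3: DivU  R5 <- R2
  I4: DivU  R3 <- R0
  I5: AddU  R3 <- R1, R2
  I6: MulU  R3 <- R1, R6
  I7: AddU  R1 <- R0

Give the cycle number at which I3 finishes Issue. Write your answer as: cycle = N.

cycle = 21

cycle 1: I1 issues→DivU
cycle 2: I1 reads
cycle 9: I1 exec-done
cycle 10: I1 writes R7
cycle 11: I2 issues→DivU
cycle 12: I2 reads
cycle 19: I2 exec-done
cycle 20: I2 writes R5
cycle 21: I3 issues→DivU
cycle 22: I3 reads
cycle 29: I3 exec-done
cycle 30: I3 writes R5
cycle 31: I4 issues→DivU
cycle 32: I4 reads
cycle 39: I4 exec-done
cycle 40: I4 writes R3
cycle 41: I5 issues→AddU
cycle 42: I5 reads
cycle 44: I5 exec-done
cycle 45: I5 writes R3
cycle 46: I6 issues→MulU
cycle 47: I6 reads | I7 issues→AddU
cycle 48: I7 reads
cycle 50: I6 exec-done | I7 exec-done
cycle 51: I6 writes R3 | I7 writes R1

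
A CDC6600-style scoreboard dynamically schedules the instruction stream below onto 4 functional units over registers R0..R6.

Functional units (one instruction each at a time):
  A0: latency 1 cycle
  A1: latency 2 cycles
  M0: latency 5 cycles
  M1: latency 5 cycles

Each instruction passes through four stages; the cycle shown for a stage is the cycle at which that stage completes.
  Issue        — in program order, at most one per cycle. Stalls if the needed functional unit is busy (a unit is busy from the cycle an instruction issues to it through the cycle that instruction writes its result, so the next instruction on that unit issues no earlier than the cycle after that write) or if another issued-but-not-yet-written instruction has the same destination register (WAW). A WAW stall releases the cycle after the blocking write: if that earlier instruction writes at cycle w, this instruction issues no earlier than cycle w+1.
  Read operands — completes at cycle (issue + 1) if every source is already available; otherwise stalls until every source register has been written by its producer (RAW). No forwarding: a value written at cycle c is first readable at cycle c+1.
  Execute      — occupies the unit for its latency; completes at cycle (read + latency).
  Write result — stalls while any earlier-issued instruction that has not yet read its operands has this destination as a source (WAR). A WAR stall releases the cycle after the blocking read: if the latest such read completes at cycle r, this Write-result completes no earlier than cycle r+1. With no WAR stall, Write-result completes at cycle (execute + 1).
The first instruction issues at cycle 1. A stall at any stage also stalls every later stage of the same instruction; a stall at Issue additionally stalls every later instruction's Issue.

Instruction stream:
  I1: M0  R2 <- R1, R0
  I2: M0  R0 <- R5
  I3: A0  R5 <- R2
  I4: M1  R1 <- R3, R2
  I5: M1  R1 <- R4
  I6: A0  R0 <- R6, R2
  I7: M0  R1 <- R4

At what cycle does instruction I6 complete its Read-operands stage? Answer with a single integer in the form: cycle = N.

t=1  I1 dispatched to M0
t=2  I1 operands ready
t=7  I1 complete
t=8  R2←I1
t=9  I2 dispatched to M0
t=10  I2 operands ready · I3 dispatched to A0
t=11  I3 operands ready · I4 dispatched to M1
t=12  I3 complete · I4 operands ready
t=13  R5←I3
t=15  I2 complete
t=16  R0←I2
t=17  I4 complete
t=18  R1←I4
t=19  I5 dispatched to M1
t=20  I5 operands ready · I6 dispatched to A0
t=21  I6 operands ready
t=22  I6 complete
t=23  R0←I6
t=25  I5 complete
t=26  R1←I5
t=27  I7 dispatched to M0
t=28  I7 operands ready
t=33  I7 complete
t=34  R1←I7

cycle = 21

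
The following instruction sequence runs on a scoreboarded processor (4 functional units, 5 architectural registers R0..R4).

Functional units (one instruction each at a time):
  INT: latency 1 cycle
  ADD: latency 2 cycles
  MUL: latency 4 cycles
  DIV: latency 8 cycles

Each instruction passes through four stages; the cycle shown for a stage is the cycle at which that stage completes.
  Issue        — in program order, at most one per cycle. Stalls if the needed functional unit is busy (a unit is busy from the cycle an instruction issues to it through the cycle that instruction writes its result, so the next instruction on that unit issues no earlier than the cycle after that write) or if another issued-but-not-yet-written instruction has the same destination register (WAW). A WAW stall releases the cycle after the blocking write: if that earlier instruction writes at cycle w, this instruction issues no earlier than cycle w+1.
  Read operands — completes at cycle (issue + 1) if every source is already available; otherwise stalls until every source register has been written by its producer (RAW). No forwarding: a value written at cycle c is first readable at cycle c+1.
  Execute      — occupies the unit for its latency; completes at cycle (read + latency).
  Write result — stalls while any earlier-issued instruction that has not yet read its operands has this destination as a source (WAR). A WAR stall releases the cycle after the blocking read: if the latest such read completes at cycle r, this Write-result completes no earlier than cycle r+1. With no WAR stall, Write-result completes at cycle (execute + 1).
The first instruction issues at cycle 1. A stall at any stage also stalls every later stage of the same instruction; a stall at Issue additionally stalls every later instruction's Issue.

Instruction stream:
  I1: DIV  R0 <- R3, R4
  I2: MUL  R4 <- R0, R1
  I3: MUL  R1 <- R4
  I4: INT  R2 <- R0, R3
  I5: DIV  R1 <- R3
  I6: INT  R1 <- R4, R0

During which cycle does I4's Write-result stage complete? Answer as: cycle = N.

cycle = 22

I1: IS=1 RO=2 EX=10 WR=11
I2: IS=2 RO=12 EX=16 WR=17  [RAW R0: wait I1 write@11]
I3: IS=18 RO=19 EX=23 WR=24  [struct: MUL busy until I2 writes@17]
I4: IS=19 RO=20 EX=21 WR=22
I5: IS=25 RO=26 EX=34 WR=35  [WAW R1: wait I3 write@24]
I6: IS=36 RO=37 EX=38 WR=39  [WAW R1: wait I5 write@35]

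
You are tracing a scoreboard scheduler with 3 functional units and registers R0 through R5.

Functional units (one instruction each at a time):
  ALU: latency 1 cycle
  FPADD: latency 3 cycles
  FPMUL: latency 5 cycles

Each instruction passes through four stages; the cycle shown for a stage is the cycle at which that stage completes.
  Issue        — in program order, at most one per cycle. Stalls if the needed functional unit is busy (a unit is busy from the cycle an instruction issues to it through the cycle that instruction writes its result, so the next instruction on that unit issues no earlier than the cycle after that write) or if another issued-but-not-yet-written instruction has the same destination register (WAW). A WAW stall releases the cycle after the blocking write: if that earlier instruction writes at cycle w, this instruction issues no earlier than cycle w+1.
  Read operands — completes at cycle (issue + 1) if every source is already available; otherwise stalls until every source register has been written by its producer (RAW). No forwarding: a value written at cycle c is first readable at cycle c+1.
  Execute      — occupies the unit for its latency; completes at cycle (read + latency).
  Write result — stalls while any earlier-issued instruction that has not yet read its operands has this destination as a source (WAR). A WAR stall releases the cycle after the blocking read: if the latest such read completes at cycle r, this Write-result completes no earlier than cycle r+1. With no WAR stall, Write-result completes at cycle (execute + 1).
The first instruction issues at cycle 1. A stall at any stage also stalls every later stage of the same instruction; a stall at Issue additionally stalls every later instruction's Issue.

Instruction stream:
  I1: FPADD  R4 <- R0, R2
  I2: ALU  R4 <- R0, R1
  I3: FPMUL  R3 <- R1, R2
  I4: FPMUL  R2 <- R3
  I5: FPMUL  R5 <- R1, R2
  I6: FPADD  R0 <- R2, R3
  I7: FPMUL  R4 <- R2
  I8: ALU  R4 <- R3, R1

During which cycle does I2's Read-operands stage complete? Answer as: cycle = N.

c1: I1→FPADD
c2: I1 RO
c5: I1 EX
c6: I1 WR R4
c7: I2→ALU
c8: I2 RO, I3→FPMUL
c9: I2 EX, I3 RO
c10: I2 WR R4
c14: I3 EX
c15: I3 WR R3
c16: I4→FPMUL
c17: I4 RO
c22: I4 EX
c23: I4 WR R2
c24: I5→FPMUL
c25: I5 RO, I6→FPADD
c26: I6 RO
c29: I6 EX
c30: I5 EX, I6 WR R0
c31: I5 WR R5
c32: I7→FPMUL
c33: I7 RO
c38: I7 EX
c39: I7 WR R4
c40: I8→ALU
c41: I8 RO
c42: I8 EX
c43: I8 WR R4

cycle = 8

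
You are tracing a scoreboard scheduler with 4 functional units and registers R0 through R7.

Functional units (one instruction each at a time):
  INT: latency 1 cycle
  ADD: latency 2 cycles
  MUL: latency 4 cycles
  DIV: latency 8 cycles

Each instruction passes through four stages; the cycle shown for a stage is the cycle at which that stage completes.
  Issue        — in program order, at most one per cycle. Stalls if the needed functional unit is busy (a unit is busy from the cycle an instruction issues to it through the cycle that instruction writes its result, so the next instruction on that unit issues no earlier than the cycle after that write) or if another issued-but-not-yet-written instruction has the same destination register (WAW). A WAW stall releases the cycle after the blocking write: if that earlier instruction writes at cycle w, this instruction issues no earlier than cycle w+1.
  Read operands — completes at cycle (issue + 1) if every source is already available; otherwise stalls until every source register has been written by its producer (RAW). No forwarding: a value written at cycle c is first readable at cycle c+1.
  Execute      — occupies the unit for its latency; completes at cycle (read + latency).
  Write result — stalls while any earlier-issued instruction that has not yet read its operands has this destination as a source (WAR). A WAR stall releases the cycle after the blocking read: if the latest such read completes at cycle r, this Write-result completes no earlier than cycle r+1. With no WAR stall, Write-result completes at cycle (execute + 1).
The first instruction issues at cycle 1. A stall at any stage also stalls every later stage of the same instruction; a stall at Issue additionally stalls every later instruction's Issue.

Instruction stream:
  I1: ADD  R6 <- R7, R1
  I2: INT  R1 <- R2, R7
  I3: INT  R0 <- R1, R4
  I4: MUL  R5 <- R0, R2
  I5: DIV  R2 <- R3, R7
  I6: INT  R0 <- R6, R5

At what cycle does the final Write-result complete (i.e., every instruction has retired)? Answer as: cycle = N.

cycle 1: I1 issues→ADD
cycle 2: I1 reads | I2 issues→INT
cycle 3: I2 reads
cycle 4: I1 exec-done | I2 exec-done
cycle 5: I1 writes R6 | I2 writes R1
cycle 6: I3 issues→INT
cycle 7: I3 reads | I4 issues→MUL
cycle 8: I3 exec-done | I5 issues→DIV
cycle 9: I3 writes R0 | I5 reads
cycle 10: I4 reads | I6 issues→INT
cycle 14: I4 exec-done
cycle 15: I4 writes R5
cycle 16: I6 reads
cycle 17: I5 exec-done | I6 exec-done
cycle 18: I5 writes R2 | I6 writes R0

cycle = 18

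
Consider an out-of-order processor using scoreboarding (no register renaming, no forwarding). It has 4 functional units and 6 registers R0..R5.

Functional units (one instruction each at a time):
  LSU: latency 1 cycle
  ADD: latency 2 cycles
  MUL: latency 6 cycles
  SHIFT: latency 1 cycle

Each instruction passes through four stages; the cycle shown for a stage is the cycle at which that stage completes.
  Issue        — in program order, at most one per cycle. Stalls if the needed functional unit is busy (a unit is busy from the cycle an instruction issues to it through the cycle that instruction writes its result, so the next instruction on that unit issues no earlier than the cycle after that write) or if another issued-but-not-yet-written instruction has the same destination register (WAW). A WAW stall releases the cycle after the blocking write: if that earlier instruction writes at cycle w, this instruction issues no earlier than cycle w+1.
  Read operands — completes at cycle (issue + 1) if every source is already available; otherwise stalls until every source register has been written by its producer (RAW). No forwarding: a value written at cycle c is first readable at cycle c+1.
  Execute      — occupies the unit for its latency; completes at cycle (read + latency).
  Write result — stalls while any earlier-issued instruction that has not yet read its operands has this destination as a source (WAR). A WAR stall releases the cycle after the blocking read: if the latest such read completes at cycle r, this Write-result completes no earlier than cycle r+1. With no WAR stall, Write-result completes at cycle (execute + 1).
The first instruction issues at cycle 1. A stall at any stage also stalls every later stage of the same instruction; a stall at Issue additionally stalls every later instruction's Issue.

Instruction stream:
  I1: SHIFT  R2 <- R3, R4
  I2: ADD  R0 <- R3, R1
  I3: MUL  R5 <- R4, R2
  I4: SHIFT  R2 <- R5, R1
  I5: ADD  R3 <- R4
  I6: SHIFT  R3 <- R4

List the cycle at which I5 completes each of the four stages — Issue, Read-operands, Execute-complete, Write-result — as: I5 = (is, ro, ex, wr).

I1 -> (1, 2, 3, 4)
I2 -> (2, 3, 5, 6)
I3 -> (3, 5, 11, 12)  // RAW R2: wait I1 write@4
I4 -> (5, 13, 14, 15)  // struct: SHIFT busy until I1 writes@4, RAW R5: wait I3 write@12
I5 -> (7, 8, 10, 11)  // struct: ADD busy until I2 writes@6
I6 -> (16, 17, 18, 19)  // struct: SHIFT busy until I4 writes@15

I5 = (7, 8, 10, 11)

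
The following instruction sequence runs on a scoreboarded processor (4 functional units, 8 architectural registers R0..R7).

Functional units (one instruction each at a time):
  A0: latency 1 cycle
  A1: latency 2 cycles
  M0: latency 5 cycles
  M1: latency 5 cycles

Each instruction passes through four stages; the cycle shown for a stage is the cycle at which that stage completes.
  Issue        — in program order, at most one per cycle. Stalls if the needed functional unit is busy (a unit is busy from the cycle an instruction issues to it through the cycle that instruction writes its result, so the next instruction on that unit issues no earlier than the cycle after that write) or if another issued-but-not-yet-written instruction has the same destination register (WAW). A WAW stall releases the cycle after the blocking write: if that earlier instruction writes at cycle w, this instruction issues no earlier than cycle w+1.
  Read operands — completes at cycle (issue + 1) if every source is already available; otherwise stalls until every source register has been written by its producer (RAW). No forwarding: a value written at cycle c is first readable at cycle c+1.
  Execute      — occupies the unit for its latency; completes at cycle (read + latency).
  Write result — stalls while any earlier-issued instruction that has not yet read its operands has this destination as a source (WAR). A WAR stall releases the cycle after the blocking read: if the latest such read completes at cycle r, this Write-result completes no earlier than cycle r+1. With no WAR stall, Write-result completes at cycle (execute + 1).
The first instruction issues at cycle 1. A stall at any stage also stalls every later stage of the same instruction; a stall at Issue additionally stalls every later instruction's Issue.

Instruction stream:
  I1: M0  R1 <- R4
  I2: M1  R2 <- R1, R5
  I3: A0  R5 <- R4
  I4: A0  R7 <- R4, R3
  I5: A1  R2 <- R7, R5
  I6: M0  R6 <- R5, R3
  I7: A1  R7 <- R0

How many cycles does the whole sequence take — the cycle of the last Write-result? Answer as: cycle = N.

cycle = 25

c1: issue I1 (M0)
c2: I1 read-ops, issue I2 (M1)
c3: issue I3 (A0)
c4: I3 read-ops
c5: I3 finished on A0
c7: I1 finished on M0
c8: I1→R1
c9: I2 read-ops
c10: I3→R5
c11: issue I4 (A0)
c12: I4 read-ops
c13: I4 finished on A0
c14: I2 finished on M1, I4→R7
c15: I2→R2
c16: issue I5 (A1)
c17: I5 read-ops, issue I6 (M0)
c18: I6 read-ops
c19: I5 finished on A1
c20: I5→R2
c21: issue I7 (A1)
c22: I7 read-ops
c23: I6 finished on M0
c24: I6→R6, I7 finished on A1
c25: I7→R7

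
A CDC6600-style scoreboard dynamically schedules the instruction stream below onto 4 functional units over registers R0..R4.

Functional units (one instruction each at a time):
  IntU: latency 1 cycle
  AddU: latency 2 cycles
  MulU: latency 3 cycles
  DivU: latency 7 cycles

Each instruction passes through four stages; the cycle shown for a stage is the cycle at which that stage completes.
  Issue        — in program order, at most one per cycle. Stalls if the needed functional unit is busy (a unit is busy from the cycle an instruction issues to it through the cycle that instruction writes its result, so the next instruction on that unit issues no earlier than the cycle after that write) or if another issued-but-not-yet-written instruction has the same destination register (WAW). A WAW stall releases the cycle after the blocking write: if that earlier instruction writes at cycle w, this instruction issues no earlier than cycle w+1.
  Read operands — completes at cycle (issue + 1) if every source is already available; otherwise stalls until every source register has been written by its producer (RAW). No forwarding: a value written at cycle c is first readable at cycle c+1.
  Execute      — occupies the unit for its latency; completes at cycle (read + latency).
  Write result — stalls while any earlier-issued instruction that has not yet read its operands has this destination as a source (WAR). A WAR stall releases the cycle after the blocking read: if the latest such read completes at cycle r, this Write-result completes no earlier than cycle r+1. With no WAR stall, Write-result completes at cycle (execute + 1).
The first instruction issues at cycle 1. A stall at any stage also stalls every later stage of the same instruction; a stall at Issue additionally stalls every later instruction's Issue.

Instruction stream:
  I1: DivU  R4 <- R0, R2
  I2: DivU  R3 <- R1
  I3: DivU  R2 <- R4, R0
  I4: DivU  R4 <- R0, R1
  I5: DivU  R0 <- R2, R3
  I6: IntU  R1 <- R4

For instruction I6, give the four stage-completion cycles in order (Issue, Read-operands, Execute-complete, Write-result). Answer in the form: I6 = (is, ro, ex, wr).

I1: IS=1 RO=2 EX=9 WR=10
I2: IS=11 RO=12 EX=19 WR=20  [struct: DivU busy until I1 writes@10]
I3: IS=21 RO=22 EX=29 WR=30  [struct: DivU busy until I2 writes@20]
I4: IS=31 RO=32 EX=39 WR=40  [struct: DivU busy until I3 writes@30]
I5: IS=41 RO=42 EX=49 WR=50  [struct: DivU busy until I4 writes@40]
I6: IS=42 RO=43 EX=44 WR=45

I6 = (42, 43, 44, 45)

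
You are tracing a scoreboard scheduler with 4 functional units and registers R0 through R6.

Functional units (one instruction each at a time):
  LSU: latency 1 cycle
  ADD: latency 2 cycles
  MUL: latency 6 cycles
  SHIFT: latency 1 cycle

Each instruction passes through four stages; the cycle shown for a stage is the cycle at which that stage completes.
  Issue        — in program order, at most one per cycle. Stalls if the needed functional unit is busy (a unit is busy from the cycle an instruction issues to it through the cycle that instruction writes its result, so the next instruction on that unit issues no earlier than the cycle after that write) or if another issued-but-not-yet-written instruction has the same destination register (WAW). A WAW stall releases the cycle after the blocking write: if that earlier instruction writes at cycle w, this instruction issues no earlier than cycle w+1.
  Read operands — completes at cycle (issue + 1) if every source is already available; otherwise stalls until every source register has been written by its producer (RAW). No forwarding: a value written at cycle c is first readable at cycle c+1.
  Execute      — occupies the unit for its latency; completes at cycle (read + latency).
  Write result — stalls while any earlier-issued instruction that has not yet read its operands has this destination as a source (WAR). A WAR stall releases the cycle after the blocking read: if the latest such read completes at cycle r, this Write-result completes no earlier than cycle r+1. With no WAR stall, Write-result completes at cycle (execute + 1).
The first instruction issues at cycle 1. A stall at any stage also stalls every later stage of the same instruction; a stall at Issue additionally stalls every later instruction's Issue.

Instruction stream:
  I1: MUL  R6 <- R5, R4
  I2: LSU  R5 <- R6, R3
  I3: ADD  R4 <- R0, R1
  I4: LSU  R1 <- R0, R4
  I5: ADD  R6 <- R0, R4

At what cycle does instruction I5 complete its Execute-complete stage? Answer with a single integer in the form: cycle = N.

cycle = 17

I1  is:1  ro:2  ex:8  wr:9
I2  is:2  ro:10  ex:11  wr:12  — RAW R6: wait I1 write@9
I3  is:3  ro:4  ex:6  wr:7
I4  is:13  ro:14  ex:15  wr:16  — struct: LSU busy until I2 writes@12
I5  is:14  ro:15  ex:17  wr:18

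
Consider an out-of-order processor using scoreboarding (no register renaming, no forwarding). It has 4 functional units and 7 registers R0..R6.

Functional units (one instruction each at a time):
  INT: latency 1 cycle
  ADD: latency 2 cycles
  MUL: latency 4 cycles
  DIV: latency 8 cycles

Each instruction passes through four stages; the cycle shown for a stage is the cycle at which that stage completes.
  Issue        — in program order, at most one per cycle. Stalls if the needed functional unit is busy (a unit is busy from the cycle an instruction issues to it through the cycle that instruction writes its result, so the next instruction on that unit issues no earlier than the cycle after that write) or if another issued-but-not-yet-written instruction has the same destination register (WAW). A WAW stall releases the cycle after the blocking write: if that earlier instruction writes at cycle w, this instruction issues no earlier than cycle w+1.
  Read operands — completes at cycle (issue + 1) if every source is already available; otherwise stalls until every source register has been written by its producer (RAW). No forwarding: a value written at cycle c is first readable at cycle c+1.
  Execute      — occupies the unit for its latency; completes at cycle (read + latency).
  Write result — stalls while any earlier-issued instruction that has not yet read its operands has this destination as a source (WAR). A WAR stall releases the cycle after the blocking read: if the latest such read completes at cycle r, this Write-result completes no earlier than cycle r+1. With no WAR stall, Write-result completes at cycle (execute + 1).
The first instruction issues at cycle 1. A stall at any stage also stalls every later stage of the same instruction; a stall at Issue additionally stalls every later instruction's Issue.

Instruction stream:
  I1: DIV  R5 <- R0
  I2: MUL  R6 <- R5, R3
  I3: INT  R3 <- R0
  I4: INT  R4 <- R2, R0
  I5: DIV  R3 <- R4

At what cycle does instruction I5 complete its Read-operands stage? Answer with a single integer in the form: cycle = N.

cycle = 18

t=1  issue I1 (DIV)
t=2  I1 read-ops, issue I2 (MUL)
t=3  issue I3 (INT)
t=4  I3 read-ops
t=5  I3 finished on INT
t=10  I1 finished on DIV
t=11  I1→R5
t=12  I2 read-ops
t=13  I3→R3
t=14  issue I4 (INT)
t=15  I4 read-ops, issue I5 (DIV)
t=16  I2 finished on MUL, I4 finished on INT
t=17  I2→R6, I4→R4
t=18  I5 read-ops
t=26  I5 finished on DIV
t=27  I5→R3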